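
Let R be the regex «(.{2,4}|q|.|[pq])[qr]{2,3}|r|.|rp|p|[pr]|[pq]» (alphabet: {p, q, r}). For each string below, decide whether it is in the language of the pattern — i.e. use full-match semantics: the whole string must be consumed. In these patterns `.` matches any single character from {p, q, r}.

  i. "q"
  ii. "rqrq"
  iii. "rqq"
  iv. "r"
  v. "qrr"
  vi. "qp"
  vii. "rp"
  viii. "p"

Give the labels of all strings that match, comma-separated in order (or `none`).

i → match
ii → match
iii → match
iv → match
v → match
vi → no match
vii → match
viii → match

i, ii, iii, iv, v, vii, viii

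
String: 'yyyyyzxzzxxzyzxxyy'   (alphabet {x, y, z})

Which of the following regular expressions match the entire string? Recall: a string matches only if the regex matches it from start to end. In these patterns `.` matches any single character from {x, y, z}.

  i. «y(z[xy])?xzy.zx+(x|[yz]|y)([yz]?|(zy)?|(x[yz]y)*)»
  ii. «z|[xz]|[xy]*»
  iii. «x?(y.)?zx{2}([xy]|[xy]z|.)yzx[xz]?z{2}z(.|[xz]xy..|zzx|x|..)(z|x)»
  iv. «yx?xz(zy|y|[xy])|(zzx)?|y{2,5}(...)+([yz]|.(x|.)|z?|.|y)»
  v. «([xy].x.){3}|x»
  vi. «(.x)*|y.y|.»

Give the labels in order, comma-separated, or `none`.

i → no match
ii → no match
iii → no match
iv → match
v → no match
vi → no match

iv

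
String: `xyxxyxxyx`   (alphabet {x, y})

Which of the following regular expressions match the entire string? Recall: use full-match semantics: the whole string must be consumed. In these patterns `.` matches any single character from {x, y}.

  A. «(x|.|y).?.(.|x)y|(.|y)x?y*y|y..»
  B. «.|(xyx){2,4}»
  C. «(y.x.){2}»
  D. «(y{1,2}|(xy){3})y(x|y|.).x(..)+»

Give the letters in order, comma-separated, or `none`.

B

A → no match
B → match
C → no match — must start with `y`
D → no match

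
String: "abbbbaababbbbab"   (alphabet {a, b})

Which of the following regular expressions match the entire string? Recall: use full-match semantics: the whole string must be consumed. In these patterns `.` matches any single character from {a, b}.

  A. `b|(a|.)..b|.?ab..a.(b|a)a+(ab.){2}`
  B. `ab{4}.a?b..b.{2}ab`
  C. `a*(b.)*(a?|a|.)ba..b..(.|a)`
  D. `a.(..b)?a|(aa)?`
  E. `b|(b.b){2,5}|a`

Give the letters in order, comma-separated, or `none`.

A → no match
B → match
C → no match
D → no match
E → no match

B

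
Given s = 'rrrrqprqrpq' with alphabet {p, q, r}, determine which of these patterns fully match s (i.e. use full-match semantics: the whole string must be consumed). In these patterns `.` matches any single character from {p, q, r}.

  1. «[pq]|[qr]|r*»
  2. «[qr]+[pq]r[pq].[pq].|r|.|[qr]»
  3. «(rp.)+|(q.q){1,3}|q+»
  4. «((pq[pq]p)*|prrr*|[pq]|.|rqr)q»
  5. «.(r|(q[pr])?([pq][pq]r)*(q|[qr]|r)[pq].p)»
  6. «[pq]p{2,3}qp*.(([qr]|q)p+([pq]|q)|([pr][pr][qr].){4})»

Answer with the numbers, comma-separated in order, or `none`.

1 → no match
2 → match
3 → no match
4 → no match
5 → no match
6 → no match

2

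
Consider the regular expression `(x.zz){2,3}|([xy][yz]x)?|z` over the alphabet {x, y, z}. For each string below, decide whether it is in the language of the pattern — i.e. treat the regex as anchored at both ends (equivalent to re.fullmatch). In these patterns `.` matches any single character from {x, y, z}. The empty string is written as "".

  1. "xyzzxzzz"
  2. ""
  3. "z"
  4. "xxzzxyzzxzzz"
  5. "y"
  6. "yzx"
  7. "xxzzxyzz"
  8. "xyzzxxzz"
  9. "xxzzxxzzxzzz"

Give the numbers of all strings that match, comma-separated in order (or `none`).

1, 2, 3, 4, 6, 7, 8, 9

1 → match
2 → match
3 → match
4 → match
5 → no match
6 → match
7 → match
8 → match
9 → match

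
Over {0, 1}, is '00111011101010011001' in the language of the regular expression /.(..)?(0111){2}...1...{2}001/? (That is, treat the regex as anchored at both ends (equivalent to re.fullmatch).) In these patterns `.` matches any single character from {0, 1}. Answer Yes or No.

Yes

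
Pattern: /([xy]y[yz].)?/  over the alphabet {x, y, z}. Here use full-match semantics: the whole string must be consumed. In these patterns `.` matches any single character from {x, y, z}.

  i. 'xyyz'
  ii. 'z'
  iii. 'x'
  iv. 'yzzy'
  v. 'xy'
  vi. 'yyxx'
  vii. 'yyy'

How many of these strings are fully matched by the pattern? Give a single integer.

1

i → match
ii → no match
iii → no match
iv → no match
v → no match
vi → no match
vii → no match
Total matched: 1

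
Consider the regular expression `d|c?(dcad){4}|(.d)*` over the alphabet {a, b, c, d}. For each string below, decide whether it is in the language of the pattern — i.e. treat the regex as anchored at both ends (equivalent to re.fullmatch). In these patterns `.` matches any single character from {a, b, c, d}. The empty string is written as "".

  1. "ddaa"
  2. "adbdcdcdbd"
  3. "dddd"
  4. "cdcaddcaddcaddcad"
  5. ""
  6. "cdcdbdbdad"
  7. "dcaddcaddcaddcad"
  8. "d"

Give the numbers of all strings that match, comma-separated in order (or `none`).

1 → no match
2 → match
3 → match
4 → match
5 → match
6 → match
7 → match
8 → match

2, 3, 4, 5, 6, 7, 8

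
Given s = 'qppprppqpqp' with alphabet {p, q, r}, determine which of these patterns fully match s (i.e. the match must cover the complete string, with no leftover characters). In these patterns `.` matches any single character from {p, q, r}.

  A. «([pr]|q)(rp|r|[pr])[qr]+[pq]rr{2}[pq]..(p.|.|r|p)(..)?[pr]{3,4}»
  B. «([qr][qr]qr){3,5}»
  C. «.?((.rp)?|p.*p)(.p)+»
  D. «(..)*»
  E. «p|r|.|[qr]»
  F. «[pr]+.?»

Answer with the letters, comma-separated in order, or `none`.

A → no match
B → no match — must end with 'qr'
C → match
D → no match
E → no match
F → no match

C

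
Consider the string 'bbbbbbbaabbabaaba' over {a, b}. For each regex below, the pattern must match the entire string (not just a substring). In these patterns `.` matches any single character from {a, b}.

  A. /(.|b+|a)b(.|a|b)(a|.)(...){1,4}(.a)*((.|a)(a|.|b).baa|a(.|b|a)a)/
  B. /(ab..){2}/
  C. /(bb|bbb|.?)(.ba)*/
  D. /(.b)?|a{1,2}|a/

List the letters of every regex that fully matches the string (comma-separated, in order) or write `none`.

A → match
B → no match — must start with 'ab'
C → no match
D → no match

A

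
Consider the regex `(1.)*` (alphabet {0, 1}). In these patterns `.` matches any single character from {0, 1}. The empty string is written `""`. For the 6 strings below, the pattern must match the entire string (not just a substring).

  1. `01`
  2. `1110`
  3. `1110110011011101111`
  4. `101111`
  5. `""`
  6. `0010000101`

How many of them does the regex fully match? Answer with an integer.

1 → no match
2 → match
3 → no match
4 → match
5 → match
6 → no match
Total matched: 3

3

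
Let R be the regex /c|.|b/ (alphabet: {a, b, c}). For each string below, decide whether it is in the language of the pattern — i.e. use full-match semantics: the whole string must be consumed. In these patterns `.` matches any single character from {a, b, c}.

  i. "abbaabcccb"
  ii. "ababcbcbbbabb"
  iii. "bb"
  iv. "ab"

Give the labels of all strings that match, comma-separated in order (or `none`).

i. "abbaabcccb" → no match
ii → no match
iii. "bb" → no match
iv. "ab" → no match

none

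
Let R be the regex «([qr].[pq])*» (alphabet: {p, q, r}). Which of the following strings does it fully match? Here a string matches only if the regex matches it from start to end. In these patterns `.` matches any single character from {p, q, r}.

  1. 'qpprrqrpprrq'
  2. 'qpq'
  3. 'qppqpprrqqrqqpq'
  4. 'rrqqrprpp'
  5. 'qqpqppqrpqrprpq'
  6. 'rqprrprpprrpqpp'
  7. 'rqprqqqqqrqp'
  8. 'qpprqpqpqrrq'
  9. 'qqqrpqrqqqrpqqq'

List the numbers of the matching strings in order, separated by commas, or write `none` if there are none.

1, 2, 3, 4, 5, 6, 7, 8, 9

1 → match
2 → match
3 → match
4 → match
5 → match
6 → match
7 → match
8 → match
9 → match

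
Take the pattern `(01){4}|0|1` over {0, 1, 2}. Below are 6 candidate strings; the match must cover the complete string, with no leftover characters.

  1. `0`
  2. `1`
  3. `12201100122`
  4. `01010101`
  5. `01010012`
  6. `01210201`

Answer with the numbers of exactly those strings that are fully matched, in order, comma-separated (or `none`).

1, 2, 4

1 → match
2 → match
3 → no match
4 → match
5 → no match
6 → no match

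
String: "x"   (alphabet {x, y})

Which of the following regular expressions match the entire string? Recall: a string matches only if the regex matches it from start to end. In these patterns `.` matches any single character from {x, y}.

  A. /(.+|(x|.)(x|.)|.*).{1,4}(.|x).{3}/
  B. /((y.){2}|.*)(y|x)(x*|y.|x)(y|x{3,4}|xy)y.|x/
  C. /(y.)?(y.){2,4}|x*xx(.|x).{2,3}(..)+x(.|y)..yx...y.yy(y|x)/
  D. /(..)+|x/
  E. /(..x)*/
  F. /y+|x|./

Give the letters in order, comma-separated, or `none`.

B, D, F

A → no match
B → match
C → no match
D → match
E → no match
F → match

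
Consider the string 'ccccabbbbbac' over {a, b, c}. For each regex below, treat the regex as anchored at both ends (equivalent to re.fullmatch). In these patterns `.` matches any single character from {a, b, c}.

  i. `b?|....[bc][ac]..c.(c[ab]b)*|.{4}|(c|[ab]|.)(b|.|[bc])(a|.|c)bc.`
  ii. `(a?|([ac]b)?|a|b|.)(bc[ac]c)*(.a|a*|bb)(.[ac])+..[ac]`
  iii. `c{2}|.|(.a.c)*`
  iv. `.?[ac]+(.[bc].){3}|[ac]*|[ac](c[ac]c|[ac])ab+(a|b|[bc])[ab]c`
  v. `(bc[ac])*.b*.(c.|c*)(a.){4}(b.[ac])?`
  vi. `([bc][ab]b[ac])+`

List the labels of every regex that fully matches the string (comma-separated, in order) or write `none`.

i → no match
ii → no match
iii → no match
iv → match
v → no match
vi → no match

iv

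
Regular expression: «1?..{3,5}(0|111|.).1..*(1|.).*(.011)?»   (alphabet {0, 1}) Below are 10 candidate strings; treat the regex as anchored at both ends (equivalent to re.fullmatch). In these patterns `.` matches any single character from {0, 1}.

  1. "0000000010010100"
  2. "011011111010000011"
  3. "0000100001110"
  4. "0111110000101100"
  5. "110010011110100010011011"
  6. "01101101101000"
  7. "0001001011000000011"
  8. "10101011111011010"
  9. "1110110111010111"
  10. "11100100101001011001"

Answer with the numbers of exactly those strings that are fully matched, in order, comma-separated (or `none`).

1 → match
2 → match
3 → no match
4 → no match
5 → match
6 → match
7 → match
8 → match
9 → match
10 → match

1, 2, 5, 6, 7, 8, 9, 10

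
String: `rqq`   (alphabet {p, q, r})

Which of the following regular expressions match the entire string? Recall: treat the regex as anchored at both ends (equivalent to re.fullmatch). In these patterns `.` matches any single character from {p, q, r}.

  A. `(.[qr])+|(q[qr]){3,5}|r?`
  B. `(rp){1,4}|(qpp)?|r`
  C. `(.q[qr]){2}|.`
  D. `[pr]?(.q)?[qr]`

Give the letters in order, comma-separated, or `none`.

D

A → no match
B → no match
C → no match
D → match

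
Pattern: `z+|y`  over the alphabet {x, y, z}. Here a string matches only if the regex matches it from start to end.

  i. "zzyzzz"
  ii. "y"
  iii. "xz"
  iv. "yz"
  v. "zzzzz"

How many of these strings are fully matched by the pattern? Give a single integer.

2

i → no match
ii → match
iii → no match
iv → no match
v → match
Total matched: 2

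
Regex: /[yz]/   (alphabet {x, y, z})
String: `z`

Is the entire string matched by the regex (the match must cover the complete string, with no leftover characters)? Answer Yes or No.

Yes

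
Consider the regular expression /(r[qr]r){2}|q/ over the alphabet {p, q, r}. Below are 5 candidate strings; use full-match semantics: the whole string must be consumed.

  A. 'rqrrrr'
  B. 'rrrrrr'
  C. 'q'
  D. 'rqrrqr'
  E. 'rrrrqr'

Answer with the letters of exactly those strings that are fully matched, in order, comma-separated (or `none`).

A, B, C, D, E

A → match
B → match
C → match
D → match
E → match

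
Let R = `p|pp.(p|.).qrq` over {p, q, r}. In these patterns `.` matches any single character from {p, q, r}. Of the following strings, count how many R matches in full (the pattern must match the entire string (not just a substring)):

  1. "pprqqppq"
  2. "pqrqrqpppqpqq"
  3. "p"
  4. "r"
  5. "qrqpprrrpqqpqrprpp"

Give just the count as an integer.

1. "pprqqppq" → no match
2 → no match
3. "p" → match
4. "r" → no match
5 → no match
Total matched: 1

1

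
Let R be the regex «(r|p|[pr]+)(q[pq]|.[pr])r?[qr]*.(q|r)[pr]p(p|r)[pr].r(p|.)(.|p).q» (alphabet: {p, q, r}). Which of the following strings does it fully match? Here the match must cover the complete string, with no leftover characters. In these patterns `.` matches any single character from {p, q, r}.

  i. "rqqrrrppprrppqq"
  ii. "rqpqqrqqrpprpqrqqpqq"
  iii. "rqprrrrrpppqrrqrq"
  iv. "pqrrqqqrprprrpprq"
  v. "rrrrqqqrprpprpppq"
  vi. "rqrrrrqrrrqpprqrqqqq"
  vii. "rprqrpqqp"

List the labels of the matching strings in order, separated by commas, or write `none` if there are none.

i → match
ii → no match
iii → match
iv → match
v → match
vi → no match
vii. "rprqrpqqp" → no match — must end with "q"

i, iii, iv, v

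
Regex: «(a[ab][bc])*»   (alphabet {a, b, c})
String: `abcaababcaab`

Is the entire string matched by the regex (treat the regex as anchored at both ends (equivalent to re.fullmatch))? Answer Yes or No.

Yes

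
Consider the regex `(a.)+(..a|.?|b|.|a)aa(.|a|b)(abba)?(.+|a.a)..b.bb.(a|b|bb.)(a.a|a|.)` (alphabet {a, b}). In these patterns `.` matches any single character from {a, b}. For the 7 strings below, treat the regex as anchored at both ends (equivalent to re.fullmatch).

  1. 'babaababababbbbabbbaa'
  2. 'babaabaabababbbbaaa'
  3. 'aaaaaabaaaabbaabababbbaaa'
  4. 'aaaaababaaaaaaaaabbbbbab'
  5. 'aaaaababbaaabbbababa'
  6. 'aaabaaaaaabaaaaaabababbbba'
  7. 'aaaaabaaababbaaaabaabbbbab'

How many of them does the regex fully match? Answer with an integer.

2

1 → no match — must start with 'a'
2 → no match — must start with 'a'
3 → no match
4 → match
5 → no match
6 → match
7 → no match
Total matched: 2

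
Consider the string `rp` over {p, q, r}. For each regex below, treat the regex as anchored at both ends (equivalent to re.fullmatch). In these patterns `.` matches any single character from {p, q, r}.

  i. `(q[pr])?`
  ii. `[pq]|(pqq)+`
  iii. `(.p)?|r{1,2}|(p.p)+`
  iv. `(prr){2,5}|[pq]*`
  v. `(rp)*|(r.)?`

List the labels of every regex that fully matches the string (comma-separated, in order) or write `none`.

iii, v

i → no match
ii → no match
iii → match
iv → no match
v → match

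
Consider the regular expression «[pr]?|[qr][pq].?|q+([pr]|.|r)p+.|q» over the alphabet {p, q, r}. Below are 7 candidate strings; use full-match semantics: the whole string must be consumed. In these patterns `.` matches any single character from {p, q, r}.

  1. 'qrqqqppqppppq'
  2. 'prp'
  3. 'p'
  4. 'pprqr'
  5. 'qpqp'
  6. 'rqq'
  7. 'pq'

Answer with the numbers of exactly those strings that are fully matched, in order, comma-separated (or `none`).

3, 6

1 → no match
2. 'prp' → no match
3. 'p' → match
4. 'pprqr' → no match
5. 'qpqp' → no match
6. 'rqq' → match
7. 'pq' → no match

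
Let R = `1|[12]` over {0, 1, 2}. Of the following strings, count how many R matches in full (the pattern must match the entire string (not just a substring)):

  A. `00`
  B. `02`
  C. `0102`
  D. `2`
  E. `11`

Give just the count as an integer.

A → no match
B → no match
C → no match
D → match
E → no match
Total matched: 1

1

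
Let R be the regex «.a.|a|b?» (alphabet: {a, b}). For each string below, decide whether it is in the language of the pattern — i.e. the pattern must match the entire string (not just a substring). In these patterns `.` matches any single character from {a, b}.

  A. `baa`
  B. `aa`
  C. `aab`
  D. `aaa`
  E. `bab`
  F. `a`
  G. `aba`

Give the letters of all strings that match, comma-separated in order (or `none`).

A → match
B → no match
C → match
D → match
E → match
F → match
G → no match

A, C, D, E, F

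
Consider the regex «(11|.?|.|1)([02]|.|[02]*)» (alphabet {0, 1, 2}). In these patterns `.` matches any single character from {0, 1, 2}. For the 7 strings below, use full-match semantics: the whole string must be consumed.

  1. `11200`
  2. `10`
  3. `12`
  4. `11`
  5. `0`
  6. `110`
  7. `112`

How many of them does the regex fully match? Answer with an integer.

1 → match
2 → match
3 → match
4 → match
5 → match
6 → match
7 → match
Total matched: 7

7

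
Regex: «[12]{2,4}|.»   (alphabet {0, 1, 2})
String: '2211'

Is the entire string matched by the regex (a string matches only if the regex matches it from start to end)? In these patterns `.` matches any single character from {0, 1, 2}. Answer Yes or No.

Yes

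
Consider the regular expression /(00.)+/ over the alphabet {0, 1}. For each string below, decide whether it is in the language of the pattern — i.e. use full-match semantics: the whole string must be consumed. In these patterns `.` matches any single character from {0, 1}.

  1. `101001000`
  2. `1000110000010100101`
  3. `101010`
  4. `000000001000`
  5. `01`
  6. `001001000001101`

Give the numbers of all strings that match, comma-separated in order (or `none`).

1 → no match — must start with `00`
2 → no match — must start with `00`
3 → no match — must start with `00`
4 → match
5 → no match — must start with `00`
6 → no match

4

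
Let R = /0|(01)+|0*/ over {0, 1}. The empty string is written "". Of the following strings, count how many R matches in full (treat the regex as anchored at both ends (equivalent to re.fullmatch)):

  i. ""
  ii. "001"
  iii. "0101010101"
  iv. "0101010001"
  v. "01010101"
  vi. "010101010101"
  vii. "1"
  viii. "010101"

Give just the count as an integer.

5

i → match
ii → no match
iii → match
iv → no match
v → match
vi → match
vii → no match
viii → match
Total matched: 5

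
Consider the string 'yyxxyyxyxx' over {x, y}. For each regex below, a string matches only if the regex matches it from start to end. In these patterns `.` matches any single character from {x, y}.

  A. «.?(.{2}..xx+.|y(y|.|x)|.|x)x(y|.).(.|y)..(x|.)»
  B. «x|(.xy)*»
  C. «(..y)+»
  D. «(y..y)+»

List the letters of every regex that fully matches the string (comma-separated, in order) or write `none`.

A → match
B → no match
C → no match — must end with 'y'
D → no match — must end with 'y'

A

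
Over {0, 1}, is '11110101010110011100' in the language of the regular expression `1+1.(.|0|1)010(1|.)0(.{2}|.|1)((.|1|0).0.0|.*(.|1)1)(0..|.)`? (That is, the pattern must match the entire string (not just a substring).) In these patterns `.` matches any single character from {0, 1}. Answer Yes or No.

No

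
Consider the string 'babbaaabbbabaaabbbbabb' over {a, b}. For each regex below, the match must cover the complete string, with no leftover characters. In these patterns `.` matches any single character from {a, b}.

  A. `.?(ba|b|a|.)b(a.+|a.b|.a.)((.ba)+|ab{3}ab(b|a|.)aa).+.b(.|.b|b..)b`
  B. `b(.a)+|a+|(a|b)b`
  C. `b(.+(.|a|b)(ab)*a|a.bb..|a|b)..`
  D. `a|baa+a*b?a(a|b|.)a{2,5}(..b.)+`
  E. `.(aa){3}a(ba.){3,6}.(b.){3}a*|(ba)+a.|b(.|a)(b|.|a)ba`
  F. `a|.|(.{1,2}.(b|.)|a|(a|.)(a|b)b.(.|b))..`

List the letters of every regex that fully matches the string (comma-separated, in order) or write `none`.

A, C

A → match
B → no match
C → match
D → no match
E → no match
F → no match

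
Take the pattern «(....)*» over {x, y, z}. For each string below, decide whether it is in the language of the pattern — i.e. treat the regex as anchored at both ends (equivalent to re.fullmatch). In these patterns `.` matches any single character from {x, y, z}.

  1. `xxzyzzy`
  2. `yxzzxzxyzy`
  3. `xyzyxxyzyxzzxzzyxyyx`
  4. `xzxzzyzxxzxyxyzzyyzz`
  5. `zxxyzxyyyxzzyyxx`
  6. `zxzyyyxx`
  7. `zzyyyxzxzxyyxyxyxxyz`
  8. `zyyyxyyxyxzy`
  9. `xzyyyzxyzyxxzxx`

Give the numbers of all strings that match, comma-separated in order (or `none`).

1 → no match
2 → no match
3 → match
4 → match
5 → match
6 → match
7 → match
8 → match
9 → no match

3, 4, 5, 6, 7, 8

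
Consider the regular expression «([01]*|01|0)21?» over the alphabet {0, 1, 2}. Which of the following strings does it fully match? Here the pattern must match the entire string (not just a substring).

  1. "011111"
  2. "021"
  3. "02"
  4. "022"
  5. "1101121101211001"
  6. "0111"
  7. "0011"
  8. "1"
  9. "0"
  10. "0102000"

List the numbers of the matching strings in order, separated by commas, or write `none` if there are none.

1 → no match
2 → match
3 → match
4 → no match
5 → no match
6 → no match
7 → no match
8 → no match
9 → no match
10 → no match

2, 3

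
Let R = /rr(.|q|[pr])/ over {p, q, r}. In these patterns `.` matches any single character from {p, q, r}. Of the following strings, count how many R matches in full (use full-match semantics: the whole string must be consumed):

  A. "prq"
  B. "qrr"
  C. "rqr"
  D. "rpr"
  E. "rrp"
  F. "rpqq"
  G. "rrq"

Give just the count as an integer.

2

A → no match — must start with "rr"
B → no match — must start with "rr"
C → no match — must start with "rr"
D → no match — must start with "rr"
E → match
F → no match — must start with "rr"
G → match
Total matched: 2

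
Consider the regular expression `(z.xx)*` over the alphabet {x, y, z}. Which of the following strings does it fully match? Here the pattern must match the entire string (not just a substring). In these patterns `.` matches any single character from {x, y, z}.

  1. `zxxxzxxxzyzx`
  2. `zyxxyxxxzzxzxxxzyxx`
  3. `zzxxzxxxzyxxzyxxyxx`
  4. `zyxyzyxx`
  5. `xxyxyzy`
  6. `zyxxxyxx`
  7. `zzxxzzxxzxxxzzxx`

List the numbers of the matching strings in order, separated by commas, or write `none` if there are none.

7

1 → no match
2 → no match
3 → no match
4 → no match
5 → no match
6 → no match
7 → match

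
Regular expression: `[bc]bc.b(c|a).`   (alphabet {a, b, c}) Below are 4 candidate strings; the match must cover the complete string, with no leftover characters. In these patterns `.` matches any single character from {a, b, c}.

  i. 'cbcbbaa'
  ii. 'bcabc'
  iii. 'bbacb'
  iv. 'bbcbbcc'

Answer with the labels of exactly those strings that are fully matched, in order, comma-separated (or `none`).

i, iv

i → match
ii → no match
iii → no match
iv → match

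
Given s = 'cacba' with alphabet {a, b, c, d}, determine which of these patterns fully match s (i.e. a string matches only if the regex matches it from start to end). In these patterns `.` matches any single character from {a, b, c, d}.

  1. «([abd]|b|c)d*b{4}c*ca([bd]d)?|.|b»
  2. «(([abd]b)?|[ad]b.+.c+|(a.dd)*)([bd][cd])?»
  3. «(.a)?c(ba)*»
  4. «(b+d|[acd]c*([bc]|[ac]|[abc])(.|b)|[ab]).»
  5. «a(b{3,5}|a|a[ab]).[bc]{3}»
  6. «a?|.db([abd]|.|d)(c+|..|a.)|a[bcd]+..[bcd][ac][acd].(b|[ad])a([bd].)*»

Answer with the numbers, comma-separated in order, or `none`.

3

1 → no match
2 → no match
3 → match
4 → no match
5 → no match — must start with 'a'
6 → no match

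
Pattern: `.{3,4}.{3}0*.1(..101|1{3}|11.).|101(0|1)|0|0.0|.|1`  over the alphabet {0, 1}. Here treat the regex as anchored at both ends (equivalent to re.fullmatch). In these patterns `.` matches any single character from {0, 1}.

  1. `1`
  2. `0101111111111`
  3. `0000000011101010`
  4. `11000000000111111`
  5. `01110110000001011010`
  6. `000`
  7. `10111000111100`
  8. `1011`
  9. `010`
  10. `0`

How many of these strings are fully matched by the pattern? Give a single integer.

1 → match
2 → match
3 → match
4 → match
5 → match
6 → match
7 → match
8 → match
9 → match
10 → match
Total matched: 10

10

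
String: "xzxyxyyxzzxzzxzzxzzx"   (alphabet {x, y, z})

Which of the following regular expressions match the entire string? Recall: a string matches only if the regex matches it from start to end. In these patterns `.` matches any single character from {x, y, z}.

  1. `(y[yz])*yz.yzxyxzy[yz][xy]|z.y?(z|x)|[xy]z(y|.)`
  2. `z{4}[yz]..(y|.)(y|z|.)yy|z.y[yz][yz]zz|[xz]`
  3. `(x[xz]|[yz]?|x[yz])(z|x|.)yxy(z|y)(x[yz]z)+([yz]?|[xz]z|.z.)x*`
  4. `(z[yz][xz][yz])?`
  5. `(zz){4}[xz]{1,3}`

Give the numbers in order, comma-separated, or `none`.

1 → no match
2 → no match
3 → match
4 → no match
5 → no match — must start with "zz"

3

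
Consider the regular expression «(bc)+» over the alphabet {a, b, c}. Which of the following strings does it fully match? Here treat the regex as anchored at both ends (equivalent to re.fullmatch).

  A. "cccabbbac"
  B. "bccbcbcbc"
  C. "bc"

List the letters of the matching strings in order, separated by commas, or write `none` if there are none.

C

A → no match — must start with "bc"
B → no match
C → match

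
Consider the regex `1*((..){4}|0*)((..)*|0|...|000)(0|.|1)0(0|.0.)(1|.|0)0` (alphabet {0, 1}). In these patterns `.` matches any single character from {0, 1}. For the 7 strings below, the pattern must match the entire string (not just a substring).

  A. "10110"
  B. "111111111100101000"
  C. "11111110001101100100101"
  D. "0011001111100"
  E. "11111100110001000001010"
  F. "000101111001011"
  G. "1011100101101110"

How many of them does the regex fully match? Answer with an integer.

0

A → no match
B → no match
C → no match — must end with "0"
D → no match
E → no match
F → no match — must end with "0"
G → no match
Total matched: 0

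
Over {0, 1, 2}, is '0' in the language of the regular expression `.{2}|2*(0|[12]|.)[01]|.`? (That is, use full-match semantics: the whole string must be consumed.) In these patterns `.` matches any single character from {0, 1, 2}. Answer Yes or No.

Yes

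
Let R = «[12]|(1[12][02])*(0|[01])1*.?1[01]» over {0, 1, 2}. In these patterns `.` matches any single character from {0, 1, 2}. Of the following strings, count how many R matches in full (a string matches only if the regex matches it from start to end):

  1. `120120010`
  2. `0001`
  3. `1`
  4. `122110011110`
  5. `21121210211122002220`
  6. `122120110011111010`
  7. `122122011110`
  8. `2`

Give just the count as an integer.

6

1 → match
2 → no match
3 → match
4 → match
5 → no match
6 → match
7 → match
8 → match
Total matched: 6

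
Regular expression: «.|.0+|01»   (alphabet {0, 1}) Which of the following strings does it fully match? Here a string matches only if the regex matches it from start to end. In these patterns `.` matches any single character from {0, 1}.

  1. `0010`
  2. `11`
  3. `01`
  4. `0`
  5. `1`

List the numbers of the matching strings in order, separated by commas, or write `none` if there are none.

3, 4, 5

1 → no match
2 → no match
3 → match
4 → match
5 → match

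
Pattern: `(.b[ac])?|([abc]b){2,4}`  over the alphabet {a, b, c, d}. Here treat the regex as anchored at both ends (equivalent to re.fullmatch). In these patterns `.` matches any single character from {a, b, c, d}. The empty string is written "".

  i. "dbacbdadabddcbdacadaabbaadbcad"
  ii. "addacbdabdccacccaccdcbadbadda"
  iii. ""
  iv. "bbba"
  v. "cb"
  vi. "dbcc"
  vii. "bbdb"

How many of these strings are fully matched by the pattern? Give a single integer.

1

i → no match
ii → no match
iii → match
iv → no match
v → no match
vi → no match
vii → no match
Total matched: 1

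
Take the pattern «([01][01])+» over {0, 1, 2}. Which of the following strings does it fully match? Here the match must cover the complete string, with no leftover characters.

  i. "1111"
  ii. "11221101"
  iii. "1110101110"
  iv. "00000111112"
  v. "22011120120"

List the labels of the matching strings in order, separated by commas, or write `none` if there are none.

i, iii

i → match
ii → no match
iii → match
iv → no match
v → no match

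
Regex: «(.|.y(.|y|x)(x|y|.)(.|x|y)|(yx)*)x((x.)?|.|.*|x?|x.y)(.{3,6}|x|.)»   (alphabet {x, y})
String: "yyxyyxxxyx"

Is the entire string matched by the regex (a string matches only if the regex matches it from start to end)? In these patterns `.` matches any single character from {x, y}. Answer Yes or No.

Yes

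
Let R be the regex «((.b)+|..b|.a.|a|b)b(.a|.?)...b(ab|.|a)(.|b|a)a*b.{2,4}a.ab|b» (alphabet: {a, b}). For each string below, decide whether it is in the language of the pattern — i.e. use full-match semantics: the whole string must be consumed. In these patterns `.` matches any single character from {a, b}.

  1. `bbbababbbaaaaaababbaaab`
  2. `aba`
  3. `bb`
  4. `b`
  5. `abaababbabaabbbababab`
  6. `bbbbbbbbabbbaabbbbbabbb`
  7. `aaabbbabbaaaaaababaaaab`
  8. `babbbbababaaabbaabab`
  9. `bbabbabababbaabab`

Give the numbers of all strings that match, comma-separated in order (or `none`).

1 → match
2 → no match
3 → no match
4 → match
5 → match
6 → no match
7 → match
8 → match
9 → match

1, 4, 5, 7, 8, 9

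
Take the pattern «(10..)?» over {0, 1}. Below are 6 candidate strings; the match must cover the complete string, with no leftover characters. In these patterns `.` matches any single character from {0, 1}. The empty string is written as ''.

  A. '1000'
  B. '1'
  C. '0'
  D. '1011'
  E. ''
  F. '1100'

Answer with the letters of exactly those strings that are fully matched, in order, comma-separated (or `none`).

A → match
B → no match
C → no match
D → match
E → match
F → no match

A, D, E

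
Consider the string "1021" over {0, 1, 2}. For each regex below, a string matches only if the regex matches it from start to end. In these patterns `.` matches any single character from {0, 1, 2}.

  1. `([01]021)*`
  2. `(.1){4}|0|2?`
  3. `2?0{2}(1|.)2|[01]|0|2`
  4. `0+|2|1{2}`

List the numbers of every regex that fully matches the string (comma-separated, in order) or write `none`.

1 → match
2 → no match
3 → no match
4 → no match

1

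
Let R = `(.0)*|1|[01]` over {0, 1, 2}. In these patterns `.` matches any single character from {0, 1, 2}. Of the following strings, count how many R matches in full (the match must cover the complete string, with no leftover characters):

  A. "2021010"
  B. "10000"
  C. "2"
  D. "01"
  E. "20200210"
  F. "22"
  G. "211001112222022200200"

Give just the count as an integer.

A. "2021010" → no match
B. "10000" → no match
C. "2" → no match
D. "01" → no match
E. "20200210" → no match
F. "22" → no match
G → no match
Total matched: 0

0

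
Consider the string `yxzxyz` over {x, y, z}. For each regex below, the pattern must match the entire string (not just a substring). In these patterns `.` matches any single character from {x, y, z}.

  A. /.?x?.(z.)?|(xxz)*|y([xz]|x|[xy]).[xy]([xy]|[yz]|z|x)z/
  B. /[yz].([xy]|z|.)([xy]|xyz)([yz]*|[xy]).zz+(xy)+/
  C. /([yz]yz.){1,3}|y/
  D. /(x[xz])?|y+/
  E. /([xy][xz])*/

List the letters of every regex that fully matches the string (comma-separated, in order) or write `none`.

A → match
B → no match — must end with `xy`
C → no match
D → no match
E → no match

A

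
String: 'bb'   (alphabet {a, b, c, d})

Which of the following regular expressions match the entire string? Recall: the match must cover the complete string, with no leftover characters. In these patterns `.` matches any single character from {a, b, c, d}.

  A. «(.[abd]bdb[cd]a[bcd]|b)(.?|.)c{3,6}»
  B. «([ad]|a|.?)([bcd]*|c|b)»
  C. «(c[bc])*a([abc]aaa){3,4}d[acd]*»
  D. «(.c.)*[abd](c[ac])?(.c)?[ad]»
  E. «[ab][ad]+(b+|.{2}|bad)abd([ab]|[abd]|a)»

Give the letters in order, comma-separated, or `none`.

A → no match — must end with 'c'
B → match
C → no match
D → no match
E → no match

B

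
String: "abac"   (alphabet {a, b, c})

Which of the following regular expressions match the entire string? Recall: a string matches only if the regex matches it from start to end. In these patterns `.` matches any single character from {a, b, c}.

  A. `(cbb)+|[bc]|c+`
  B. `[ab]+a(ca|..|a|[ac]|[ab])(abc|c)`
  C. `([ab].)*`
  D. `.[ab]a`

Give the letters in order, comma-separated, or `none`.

C

A → no match
B → no match
C → match
D → no match — must end with "a"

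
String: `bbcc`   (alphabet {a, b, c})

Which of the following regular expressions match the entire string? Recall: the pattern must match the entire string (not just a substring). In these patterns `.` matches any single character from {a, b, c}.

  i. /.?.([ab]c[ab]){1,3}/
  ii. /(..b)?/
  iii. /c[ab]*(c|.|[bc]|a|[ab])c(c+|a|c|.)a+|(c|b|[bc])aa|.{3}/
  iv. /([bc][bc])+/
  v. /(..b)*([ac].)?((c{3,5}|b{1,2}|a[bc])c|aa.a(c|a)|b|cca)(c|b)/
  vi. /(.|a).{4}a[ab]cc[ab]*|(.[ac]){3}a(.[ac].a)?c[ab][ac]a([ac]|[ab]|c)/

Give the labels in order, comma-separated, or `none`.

iv, v

i → no match
ii → no match
iii → no match
iv → match
v → match
vi → no match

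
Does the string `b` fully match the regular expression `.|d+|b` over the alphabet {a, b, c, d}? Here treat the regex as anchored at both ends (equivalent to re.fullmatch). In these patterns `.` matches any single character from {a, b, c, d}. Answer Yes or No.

Yes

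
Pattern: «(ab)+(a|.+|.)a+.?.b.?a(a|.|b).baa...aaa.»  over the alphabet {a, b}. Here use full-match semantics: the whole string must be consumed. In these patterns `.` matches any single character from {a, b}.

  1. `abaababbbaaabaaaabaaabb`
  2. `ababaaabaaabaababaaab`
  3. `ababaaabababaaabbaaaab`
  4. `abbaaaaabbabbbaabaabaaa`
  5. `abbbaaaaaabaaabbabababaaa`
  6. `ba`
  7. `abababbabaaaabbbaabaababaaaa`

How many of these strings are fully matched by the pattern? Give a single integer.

1 → no match
2 → match
3 → no match
4 → no match
5 → no match
6 → no match — must start with `ab`
7 → no match
Total matched: 1

1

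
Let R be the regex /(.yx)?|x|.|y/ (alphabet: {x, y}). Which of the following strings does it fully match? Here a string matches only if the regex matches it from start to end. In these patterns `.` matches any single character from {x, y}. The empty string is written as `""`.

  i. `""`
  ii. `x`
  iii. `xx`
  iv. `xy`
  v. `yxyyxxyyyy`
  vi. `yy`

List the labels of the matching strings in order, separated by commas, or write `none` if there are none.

i → match
ii → match
iii → no match
iv → no match
v → no match
vi → no match

i, ii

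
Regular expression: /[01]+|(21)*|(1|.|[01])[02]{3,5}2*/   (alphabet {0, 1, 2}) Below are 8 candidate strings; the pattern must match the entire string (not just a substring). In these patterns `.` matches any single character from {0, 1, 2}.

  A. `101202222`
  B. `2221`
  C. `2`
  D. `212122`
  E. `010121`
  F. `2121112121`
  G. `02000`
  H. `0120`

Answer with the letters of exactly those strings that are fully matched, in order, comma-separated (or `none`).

A → no match
B → no match
C → no match
D → no match
E → no match
F → no match
G → match
H → no match

G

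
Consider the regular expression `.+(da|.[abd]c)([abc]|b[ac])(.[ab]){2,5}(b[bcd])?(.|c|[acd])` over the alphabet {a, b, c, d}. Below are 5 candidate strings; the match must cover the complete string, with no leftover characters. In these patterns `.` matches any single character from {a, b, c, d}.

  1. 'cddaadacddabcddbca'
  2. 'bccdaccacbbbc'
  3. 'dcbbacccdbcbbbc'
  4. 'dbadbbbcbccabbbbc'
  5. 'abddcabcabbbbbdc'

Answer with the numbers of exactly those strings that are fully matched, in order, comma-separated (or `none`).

1 → no match
2 → match
3 → no match
4 → match
5 → match

2, 4, 5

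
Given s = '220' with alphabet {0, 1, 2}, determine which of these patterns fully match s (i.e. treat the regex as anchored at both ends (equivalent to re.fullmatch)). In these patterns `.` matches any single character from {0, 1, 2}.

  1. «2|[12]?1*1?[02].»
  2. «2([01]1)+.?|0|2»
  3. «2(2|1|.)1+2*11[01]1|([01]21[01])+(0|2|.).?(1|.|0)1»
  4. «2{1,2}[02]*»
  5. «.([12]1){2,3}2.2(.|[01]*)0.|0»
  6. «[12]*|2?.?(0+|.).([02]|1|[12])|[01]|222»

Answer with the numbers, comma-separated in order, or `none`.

1 → match
2 → no match
3 → no match — must end with '1'
4 → match
5 → no match
6 → match

1, 4, 6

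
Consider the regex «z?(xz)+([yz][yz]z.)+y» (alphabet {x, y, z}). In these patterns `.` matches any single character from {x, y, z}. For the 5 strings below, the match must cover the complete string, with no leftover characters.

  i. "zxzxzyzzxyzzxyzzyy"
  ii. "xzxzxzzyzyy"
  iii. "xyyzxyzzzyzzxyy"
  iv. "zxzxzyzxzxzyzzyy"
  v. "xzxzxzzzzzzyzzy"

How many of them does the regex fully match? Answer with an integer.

i → match
ii → match
iii → no match
iv → no match
v → match
Total matched: 3

3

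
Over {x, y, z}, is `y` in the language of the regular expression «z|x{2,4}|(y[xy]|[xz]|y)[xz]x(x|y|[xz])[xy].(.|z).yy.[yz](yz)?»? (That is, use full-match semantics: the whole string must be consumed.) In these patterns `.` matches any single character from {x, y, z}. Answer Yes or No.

No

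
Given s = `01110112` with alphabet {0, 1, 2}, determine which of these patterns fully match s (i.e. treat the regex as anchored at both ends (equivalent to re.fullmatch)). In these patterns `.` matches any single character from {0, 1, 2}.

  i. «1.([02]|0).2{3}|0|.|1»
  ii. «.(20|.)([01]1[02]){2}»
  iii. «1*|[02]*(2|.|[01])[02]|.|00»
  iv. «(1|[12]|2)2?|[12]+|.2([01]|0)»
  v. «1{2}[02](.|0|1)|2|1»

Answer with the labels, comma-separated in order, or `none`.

ii

i → no match
ii → match
iii → no match
iv → no match
v → no match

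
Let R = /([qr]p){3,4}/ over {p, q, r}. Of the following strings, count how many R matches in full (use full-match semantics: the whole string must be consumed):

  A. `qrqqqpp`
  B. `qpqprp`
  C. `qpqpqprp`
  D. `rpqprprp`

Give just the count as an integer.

3

A → no match
B → match
C → match
D → match
Total matched: 3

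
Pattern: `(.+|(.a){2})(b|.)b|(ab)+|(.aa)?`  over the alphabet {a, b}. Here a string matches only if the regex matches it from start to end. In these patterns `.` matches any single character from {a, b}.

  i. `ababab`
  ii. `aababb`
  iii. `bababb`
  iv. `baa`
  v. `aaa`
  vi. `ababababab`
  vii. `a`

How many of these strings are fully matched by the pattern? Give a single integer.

6

i. `ababab` → match
ii. `aababb` → match
iii. `bababb` → match
iv. `baa` → match
v. `aaa` → match
vi. `ababababab` → match
vii. `a` → no match
Total matched: 6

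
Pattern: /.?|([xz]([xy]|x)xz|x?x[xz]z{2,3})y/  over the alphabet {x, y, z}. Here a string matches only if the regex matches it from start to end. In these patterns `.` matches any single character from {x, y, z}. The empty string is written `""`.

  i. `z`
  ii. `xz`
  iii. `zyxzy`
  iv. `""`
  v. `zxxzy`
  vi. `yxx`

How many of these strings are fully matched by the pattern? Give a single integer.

4

i → match
ii → no match
iii → match
iv → match
v → match
vi → no match
Total matched: 4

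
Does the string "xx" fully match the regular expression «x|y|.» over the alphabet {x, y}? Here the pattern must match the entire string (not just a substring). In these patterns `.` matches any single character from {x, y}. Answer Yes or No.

No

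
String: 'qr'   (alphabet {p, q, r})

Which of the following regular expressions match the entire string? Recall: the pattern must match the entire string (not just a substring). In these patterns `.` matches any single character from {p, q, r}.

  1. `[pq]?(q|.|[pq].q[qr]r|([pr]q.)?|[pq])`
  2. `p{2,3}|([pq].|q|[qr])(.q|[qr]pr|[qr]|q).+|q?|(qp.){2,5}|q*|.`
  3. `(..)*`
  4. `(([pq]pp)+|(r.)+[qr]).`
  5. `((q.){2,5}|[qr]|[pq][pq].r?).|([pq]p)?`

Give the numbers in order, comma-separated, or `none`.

1 → match
2 → no match
3 → match
4 → no match
5 → match

1, 3, 5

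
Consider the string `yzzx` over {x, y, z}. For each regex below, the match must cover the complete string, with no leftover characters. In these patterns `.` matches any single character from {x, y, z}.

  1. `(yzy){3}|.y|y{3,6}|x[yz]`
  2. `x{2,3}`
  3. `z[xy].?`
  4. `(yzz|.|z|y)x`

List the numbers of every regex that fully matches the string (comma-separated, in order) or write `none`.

4

1 → no match
2 → no match — must start with `x`
3 → no match — must start with `z`
4 → match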